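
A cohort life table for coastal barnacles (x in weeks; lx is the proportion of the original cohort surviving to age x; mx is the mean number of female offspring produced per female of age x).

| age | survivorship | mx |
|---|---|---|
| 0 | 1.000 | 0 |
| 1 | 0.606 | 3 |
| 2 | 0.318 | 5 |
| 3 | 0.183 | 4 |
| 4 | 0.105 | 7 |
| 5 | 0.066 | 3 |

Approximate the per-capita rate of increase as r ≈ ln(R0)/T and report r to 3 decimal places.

0.741

R0 = Σ lx·mx = 0 + 1.818 + 1.59 + 0.732 + 0.735 + 0.198 = 5.073
Σ x·lx·mx = 11.124; T = 11.124/5.073 = 2.19279…
r ≈ ln(R0)/T = ln(5.073)/2.19279… = 0.74058… → 0.741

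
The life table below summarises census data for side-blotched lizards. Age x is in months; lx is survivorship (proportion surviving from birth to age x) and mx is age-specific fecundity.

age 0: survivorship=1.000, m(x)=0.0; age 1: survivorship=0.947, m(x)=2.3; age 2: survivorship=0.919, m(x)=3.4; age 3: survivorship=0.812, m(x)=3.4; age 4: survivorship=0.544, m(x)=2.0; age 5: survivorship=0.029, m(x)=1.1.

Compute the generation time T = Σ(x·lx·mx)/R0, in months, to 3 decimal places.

2.311

lx·mx: 0, 2.1781, 3.1246, 2.7608, 1.088, 0.0319 → R0 = 9.1834
x·lx·mx: 0, 2.1781, 6.2492, 8.2824, 4.352, 0.1595 → Σ = 21.2212
T = 21.2212 / 9.1834 = 2.310822… → 2.311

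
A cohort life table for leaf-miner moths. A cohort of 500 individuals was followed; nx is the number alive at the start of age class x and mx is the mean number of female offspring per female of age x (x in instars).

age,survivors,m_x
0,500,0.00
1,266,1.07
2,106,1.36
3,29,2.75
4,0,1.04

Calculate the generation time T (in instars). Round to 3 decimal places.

lx = nx/n0 = nx/500: 1, 0.532, 0.212, 0.058, 0
lx·mx: 0, 0.56924, 0.28832, 0.1595, 0 → R0 = 1.01706
x·lx·mx: 0, 0.56924, 0.57664, 0.4785, 0 → Σ = 1.62438
T = 1.62438 / 1.01706 = 1.597133… → 1.597

1.597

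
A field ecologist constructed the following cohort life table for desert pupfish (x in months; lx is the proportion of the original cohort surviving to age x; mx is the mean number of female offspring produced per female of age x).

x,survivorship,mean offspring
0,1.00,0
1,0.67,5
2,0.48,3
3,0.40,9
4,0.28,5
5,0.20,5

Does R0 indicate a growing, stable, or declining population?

R0 = Σ lx·mx = 0 + 3.35 + 1.44 + 3.6 + 1.4 + 1 = 10.79
R0 > 1, so the population is growing.

growing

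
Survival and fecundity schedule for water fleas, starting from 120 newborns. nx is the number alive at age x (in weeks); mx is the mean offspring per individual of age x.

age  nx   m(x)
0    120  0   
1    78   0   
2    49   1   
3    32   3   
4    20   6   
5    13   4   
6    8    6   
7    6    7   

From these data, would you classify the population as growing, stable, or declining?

lx = nx/n0 = nx/120: 1, 0.65, 0.40833…, 0.26667…, 0.16667…, 0.10833…, 0.06667…, 0.05
R0 = Σ lx·mx = 0 + 0 + 0.408333… + 0.8… + 1… + 0.433333… + 0.4… + 0.35 = 3.391667…
R0 > 1, so the population is growing.

growing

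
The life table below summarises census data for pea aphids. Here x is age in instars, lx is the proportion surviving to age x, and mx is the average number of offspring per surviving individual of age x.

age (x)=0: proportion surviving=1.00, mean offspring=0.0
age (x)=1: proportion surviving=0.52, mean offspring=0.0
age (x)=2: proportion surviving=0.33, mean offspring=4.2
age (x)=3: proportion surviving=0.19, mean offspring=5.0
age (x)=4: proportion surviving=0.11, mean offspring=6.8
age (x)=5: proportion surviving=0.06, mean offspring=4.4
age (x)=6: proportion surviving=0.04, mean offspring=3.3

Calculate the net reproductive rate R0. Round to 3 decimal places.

lx·mx by age: 0, 0, 1.386, 0.95, 0.748, 0.264, 0.132
R0 = Σ lx·mx = 3.48 → 3.480

3.480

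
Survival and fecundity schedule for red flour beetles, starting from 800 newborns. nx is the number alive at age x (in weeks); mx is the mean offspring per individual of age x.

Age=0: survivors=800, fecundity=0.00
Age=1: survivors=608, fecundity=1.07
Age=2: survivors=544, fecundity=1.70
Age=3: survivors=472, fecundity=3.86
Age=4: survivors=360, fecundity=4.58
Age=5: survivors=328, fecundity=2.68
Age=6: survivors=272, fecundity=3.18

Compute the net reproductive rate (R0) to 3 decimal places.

8.488

lx = nx/n0 = nx/800: 1, 0.76, 0.68, 0.59, 0.45, 0.41, 0.34
lx·mx by age: 0, 0.8132, 1.156, 2.2774, 2.061, 1.0988, 1.0812
R0 = Σ lx·mx = 8.4876 → 8.488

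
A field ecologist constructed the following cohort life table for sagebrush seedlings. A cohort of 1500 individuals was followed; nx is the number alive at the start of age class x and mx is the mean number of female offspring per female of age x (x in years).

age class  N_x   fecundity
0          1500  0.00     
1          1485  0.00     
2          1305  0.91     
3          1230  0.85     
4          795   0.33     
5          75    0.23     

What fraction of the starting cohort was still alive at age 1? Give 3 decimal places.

0.990

l_1 = n_1/n_0 = 1485/1500 = 0.99 → 0.990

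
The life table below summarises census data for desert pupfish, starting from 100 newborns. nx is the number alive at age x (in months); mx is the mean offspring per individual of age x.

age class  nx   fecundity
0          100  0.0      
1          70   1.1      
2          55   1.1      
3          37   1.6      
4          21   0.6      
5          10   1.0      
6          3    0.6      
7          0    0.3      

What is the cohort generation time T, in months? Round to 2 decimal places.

2.20

lx = nx/n0 = nx/100: 1, 0.7, 0.55, 0.37, 0.21, 0.1, 0.03, 0
lx·mx: 0, 0.77, 0.605, 0.592, 0.126, 0.1, 0.018, 0 → R0 = 2.211
x·lx·mx: 0, 0.77, 1.21, 1.776, 0.504, 0.5, 0.108, 0 → Σ = 4.868
T = 4.868 / 2.211 = 2.201719… → 2.20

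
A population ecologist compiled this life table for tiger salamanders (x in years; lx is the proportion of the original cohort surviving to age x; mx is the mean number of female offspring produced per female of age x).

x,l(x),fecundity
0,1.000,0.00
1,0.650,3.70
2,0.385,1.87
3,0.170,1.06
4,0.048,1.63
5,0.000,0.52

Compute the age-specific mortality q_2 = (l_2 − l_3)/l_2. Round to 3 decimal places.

0.558

q_2 = (l_2 − l_3) / l_2 = (0.385 − 0.17) / 0.385
     = 0.215 / 0.385 = 0.558442… → 0.558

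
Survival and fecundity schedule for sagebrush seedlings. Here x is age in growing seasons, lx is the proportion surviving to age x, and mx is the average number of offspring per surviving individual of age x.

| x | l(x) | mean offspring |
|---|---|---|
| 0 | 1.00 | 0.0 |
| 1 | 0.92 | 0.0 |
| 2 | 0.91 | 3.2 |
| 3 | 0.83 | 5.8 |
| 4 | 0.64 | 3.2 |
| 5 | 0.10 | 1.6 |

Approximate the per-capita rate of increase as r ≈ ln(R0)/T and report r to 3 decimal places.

R0 = Σ lx·mx = 0 + 0 + 2.912 + 4.814 + 2.048 + 0.16 = 9.934
Σ x·lx·mx = 29.258; T = 29.258/9.934 = 2.94524…
r ≈ ln(R0)/T = ln(9.934)/2.94524… = 0.77955… → 0.780

0.780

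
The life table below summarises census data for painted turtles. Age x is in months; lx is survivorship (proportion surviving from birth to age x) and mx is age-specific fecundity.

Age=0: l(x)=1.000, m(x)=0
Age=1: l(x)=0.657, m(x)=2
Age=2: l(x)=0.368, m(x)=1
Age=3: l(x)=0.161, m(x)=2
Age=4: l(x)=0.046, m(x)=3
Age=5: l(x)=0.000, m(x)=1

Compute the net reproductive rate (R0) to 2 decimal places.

2.14

lx·mx by age: 0, 1.314, 0.368, 0.322, 0.138, 0
R0 = Σ lx·mx = 2.142 → 2.14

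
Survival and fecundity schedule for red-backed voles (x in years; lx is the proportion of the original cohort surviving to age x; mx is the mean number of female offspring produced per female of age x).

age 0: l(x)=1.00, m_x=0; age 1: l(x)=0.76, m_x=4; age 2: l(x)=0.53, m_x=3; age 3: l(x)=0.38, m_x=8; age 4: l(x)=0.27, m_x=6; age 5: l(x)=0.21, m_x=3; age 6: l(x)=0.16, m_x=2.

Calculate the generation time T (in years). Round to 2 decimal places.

2.63

lx·mx: 0, 3.04, 1.59, 3.04, 1.62, 0.63, 0.32 → R0 = 10.24
x·lx·mx: 0, 3.04, 3.18, 9.12, 6.48, 3.15, 1.92 → Σ = 26.89
T = 26.89 / 10.24 = 2.625977… → 2.63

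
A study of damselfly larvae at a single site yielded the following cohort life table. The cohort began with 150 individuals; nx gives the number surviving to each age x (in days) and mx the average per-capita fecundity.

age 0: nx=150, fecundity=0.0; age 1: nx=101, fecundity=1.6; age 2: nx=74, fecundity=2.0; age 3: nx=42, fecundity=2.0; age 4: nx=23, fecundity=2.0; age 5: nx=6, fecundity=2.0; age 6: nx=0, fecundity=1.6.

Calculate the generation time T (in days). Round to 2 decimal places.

2.11

lx = nx/n0 = nx/150: 1, 0.67333…, 0.49333…, 0.28, 0.15333…, 0.04, 0
lx·mx: 0, 1.077333…, 0.986667…, 0.56, 0.306667…, 0.08, 0 → R0 = 3.010667…
x·lx·mx: 0, 1.077333…, 1.973333…, 1.68, 1.226667…, 0.4, 0 → Σ = 6.357333…
T = 6.357333… / 3.010667… = 2.111603… → 2.11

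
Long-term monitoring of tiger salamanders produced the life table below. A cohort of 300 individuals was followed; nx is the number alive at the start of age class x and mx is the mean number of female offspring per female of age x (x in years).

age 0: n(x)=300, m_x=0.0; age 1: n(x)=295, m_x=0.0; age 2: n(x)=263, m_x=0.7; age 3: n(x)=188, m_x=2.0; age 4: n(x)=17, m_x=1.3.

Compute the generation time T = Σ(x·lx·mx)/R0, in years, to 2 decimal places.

2.72

lx = nx/n0 = nx/300: 1, 0.98333…, 0.87667…, 0.62667…, 0.05667…
lx·mx: 0, 0, 0.613667…, 1.253333…, 0.073667… → R0 = 1.940667…
x·lx·mx: 0, 0, 1.227333…, 3.76…, 0.294667… → Σ = 5.282…
T = 5.282… / 1.940667… = 2.721745… → 2.72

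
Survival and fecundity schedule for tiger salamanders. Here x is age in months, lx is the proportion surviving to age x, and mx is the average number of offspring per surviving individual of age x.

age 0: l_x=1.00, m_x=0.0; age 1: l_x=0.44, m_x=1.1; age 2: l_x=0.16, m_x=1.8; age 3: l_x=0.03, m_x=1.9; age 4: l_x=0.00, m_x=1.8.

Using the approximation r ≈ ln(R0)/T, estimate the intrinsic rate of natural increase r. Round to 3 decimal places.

-0.126

R0 = Σ lx·mx = 0 + 0.484 + 0.288 + 0.057 + 0 = 0.829
Σ x·lx·mx = 1.231; T = 1.231/0.829 = 1.48492…
r ≈ ln(R0)/T = ln(0.829)/1.48492… = -0.12629… → -0.126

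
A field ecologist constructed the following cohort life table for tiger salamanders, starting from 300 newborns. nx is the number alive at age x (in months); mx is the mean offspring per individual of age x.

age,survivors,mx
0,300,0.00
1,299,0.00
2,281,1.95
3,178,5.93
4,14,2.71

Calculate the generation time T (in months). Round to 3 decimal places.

lx = nx/n0 = nx/300: 1, 0.99667…, 0.93667…, 0.59333…, 0.04667…
lx·mx: 0, 0, 1.8265…, 3.518467…, 0.126467… → R0 = 5.471433…
x·lx·mx: 0, 0, 3.653…, 10.5554…, 0.505867… → Σ = 14.714267…
T = 14.714267… / 5.471433… = 2.689289… → 2.689

2.689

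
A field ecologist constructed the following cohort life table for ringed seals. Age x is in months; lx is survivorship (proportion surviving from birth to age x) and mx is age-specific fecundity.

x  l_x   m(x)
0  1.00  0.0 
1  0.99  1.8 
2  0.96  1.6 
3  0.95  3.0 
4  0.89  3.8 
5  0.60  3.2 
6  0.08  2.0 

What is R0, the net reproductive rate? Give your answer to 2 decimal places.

lx·mx by age: 0, 1.782, 1.536, 2.85, 3.382, 1.92, 0.16
R0 = Σ lx·mx = 11.63 → 11.63

11.63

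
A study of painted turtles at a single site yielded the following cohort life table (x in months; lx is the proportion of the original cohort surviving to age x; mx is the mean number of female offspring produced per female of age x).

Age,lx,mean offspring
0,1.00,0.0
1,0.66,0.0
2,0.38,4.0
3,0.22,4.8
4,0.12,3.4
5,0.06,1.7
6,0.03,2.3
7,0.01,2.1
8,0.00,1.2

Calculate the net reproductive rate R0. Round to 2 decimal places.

lx·mx by age: 0, 0, 1.52, 1.056, 0.408, 0.102, 0.069, 0.021, 0
R0 = Σ lx·mx = 3.176 → 3.18

3.18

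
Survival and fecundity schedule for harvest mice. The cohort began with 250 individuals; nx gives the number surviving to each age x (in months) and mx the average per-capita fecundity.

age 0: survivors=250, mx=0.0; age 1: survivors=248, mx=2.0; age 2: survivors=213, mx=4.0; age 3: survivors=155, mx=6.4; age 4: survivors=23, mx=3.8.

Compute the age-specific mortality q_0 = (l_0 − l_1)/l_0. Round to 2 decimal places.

0.01

lx = nx/n0 = nx/250: 1, 0.992, 0.852, 0.62, 0.092
q_0 = (l_0 − l_1) / l_0 = (1 − 0.992) / 1
     = 0.008 / 1 = 0.008 → 0.01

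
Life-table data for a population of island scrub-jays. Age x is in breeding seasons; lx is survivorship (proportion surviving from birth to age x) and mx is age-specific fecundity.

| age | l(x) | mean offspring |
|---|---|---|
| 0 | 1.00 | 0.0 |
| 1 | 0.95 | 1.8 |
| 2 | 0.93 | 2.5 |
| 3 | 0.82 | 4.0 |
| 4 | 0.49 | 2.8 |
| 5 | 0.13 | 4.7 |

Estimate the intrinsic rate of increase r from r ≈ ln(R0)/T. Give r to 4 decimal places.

0.8379

R0 = Σ lx·mx = 0 + 1.71 + 2.325 + 3.28 + 1.372 + 0.611 = 9.298
Σ x·lx·mx = 24.743; T = 24.743/9.298 = 2.66111…
r ≈ ln(R0)/T = ln(9.298)/2.66111… = 0.837921… → 0.8379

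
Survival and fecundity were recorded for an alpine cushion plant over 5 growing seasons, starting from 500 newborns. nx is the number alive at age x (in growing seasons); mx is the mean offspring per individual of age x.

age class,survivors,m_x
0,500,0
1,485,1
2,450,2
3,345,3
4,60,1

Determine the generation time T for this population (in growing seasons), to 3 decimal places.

2.270

lx = nx/n0 = nx/500: 1, 0.97, 0.9, 0.69, 0.12
lx·mx: 0, 0.97, 1.8, 2.07, 0.12 → R0 = 4.96
x·lx·mx: 0, 0.97, 3.6, 6.21, 0.48 → Σ = 11.26
T = 11.26 / 4.96 = 2.270161… → 2.270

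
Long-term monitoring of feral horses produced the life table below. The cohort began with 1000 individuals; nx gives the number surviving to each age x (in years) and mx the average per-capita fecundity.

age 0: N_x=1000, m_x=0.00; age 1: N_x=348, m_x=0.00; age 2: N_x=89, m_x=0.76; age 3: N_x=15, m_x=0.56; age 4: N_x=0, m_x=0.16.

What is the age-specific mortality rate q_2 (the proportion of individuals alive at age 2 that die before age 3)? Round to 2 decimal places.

lx = nx/n0 = nx/1000: 1, 0.348, 0.089, 0.015, 0
q_2 = (l_2 − l_3) / l_2 = (0.089 − 0.015) / 0.089
     = 0.074 / 0.089 = 0.831461… → 0.83

0.83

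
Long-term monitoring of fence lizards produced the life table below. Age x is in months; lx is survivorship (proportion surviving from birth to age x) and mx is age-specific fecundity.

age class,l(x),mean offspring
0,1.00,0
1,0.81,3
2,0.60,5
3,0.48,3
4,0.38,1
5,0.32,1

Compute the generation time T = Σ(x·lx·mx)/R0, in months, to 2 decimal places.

lx·mx: 0, 2.43, 3, 1.44, 0.38, 0.32 → R0 = 7.57
x·lx·mx: 0, 2.43, 6, 4.32, 1.52, 1.6 → Σ = 15.87
T = 15.87 / 7.57 = 2.096433… → 2.10

2.10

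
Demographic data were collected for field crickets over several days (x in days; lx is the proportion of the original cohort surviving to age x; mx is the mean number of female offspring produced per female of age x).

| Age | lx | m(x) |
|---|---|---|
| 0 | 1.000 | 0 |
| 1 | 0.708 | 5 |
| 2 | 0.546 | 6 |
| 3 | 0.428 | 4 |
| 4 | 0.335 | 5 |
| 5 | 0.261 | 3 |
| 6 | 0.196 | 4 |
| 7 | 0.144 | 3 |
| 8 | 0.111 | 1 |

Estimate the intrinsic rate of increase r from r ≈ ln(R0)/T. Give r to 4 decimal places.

R0 = Σ lx·mx = 0 + 3.54 + 3.276 + 1.712 + 1.675 + 0.783 + 0.784 + 0.432 + 0.111 = 12.313
Σ x·lx·mx = 34.459; T = 34.459/12.313 = 2.79859…
r ≈ ln(R0)/T = ln(12.313)/2.79859… = 0.897115… → 0.8971

0.8971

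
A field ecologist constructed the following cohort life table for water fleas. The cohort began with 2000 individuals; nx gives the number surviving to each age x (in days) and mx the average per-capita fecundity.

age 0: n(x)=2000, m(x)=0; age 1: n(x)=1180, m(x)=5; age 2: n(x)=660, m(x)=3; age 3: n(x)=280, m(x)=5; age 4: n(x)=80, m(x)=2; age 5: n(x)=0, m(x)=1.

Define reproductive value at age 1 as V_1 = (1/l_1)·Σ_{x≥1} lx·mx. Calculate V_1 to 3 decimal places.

lx = nx/n0 = nx/2000: 1, 0.59, 0.33, 0.14, 0.04, 0
lx·mx for x ≥ 1: 2.95, 0.99, 0.7, 0.08, 0 → sum = 4.72
V_1 = 4.72 / l_1 = 4.72 / 0.59 = 8 → 8.000

8.000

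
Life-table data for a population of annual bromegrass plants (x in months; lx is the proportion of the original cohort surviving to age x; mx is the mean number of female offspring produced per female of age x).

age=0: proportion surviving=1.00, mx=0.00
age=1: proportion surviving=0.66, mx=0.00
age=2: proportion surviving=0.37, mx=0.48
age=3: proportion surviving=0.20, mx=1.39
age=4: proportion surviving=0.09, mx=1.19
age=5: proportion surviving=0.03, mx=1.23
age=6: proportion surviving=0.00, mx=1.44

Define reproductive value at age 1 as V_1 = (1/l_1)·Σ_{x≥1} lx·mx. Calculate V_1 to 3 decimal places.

lx·mx for x ≥ 1: 0, 0.1776, 0.278, 0.1071, 0.0369, 0 → sum = 0.5996
V_1 = 0.5996 / l_1 = 0.5996 / 0.66 = 0.908485… → 0.908

0.908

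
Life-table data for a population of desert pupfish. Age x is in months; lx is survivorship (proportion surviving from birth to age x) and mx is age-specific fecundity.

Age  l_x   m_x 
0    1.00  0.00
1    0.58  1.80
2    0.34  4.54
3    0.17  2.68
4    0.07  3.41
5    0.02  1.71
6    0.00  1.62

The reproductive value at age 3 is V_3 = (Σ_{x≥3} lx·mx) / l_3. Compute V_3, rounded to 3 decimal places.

4.285

lx·mx for x ≥ 3: 0.4556, 0.2387, 0.0342, 0 → sum = 0.7285
V_3 = 0.7285 / l_3 = 0.7285 / 0.17 = 4.285294… → 4.285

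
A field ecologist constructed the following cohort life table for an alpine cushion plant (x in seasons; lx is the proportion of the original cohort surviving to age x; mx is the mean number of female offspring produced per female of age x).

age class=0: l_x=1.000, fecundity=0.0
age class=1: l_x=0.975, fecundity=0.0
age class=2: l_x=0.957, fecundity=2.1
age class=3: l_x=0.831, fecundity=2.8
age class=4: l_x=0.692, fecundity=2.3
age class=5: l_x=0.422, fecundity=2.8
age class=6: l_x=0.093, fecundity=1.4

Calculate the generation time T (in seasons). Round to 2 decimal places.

lx·mx: 0, 0, 2.0097, 2.3268, 1.5916, 1.1816, 0.1302 → R0 = 7.2399
x·lx·mx: 0, 0, 4.0194, 6.9804, 6.3664, 5.908, 0.7812 → Σ = 24.0554
T = 24.0554 / 7.2399 = 3.322615… → 3.32

3.32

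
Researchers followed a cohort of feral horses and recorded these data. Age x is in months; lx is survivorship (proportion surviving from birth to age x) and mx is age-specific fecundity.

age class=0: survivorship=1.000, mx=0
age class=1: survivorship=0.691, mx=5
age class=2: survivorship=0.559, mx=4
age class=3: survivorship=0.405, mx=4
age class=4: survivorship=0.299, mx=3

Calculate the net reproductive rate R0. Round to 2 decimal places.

lx·mx by age: 0, 3.455, 2.236, 1.62, 0.897
R0 = Σ lx·mx = 8.208 → 8.21

8.21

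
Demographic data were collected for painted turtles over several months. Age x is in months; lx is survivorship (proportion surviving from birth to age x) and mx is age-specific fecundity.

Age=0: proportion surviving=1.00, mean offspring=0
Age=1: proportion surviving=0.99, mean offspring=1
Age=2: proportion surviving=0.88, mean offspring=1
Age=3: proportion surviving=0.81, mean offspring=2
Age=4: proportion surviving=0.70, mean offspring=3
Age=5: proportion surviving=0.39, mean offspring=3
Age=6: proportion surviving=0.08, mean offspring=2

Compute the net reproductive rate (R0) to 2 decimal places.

lx·mx by age: 0, 0.99, 0.88, 1.62, 2.1, 1.17, 0.16
R0 = Σ lx·mx = 6.92 → 6.92

6.92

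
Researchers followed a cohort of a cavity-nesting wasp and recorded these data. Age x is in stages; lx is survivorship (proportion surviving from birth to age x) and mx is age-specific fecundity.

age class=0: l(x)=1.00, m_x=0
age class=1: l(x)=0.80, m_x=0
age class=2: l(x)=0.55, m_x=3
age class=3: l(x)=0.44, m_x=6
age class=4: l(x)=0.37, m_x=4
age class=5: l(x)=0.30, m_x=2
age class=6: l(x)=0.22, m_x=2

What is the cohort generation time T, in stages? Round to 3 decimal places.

lx·mx: 0, 0, 1.65, 2.64, 1.48, 0.6, 0.44 → R0 = 6.81
x·lx·mx: 0, 0, 3.3, 7.92, 5.92, 3, 2.64 → Σ = 22.78
T = 22.78 / 6.81 = 3.345081… → 3.345

3.345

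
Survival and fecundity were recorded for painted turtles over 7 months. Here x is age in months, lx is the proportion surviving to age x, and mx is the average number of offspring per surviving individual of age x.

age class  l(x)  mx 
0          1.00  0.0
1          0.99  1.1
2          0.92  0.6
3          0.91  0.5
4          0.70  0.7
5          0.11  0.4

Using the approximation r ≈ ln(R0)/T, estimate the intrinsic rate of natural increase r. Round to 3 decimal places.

R0 = Σ lx·mx = 0 + 1.089 + 0.552 + 0.455 + 0.49 + 0.044 = 2.63
Σ x·lx·mx = 5.738; T = 5.738/2.63 = 2.18175…
r ≈ ln(R0)/T = ln(2.63)/2.18175… = 0.44321… → 0.443

0.443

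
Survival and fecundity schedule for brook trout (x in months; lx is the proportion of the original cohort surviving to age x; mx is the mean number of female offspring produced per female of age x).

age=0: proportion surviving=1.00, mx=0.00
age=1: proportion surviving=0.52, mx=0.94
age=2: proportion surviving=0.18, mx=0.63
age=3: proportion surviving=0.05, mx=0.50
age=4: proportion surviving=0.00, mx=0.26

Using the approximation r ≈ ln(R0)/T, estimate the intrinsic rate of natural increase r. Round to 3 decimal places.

-0.370

R0 = Σ lx·mx = 0 + 0.4888 + 0.1134 + 0.025 + 0 = 0.6272
Σ x·lx·mx = 0.7906; T = 0.7906/0.6272 = 1.26052…
r ≈ ln(R0)/T = ln(0.6272)/1.26052… = -0.37008… → -0.370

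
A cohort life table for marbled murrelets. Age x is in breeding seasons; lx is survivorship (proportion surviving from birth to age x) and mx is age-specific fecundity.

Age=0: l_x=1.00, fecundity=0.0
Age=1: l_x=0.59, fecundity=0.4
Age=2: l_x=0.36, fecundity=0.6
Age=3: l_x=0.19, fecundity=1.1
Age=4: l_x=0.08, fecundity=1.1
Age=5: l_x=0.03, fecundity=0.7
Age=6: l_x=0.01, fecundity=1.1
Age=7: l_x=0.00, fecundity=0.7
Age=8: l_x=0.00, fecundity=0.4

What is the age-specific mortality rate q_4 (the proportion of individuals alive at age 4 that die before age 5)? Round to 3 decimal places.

q_4 = (l_4 − l_5) / l_4 = (0.08 − 0.03) / 0.08
     = 0.05 / 0.08 = 0.625 → 0.625

0.625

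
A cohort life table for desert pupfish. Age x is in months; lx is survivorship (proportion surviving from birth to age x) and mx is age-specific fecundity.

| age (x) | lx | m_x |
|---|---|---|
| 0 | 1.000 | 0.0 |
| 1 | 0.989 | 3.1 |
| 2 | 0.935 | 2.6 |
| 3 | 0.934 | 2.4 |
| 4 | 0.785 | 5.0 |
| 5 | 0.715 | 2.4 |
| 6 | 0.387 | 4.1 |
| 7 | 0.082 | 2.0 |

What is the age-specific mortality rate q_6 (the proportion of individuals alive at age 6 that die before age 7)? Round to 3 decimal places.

0.788

q_6 = (l_6 − l_7) / l_6 = (0.387 − 0.082) / 0.387
     = 0.305 / 0.387 = 0.788114… → 0.788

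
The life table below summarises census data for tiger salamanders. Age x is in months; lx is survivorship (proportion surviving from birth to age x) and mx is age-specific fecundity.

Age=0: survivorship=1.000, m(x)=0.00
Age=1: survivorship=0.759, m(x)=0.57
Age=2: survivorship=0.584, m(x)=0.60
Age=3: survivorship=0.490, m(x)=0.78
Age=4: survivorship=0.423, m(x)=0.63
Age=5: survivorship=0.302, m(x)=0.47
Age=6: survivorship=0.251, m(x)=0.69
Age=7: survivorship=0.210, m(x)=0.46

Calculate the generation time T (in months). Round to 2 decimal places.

lx·mx: 0, 0.43263, 0.3504, 0.3822, 0.26649, 0.14194, 0.17319, 0.0966 → R0 = 1.84345
x·lx·mx: 0, 0.43263, 0.7008, 1.1466, 1.06596, 0.7097, 1.03914, 0.6762 → Σ = 5.77103
T = 5.77103 / 1.84345 = 3.13056… → 3.13

3.13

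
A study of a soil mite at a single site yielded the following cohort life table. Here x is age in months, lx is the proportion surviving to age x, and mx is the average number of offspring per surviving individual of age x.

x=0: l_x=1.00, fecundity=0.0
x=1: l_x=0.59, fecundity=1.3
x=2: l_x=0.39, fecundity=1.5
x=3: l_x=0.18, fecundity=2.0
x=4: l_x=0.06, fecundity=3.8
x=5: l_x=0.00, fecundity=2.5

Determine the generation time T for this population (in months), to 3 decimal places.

lx·mx: 0, 0.767, 0.585, 0.36, 0.228, 0 → R0 = 1.94
x·lx·mx: 0, 0.767, 1.17, 1.08, 0.912, 0 → Σ = 3.929
T = 3.929 / 1.94 = 2.025258… → 2.025

2.025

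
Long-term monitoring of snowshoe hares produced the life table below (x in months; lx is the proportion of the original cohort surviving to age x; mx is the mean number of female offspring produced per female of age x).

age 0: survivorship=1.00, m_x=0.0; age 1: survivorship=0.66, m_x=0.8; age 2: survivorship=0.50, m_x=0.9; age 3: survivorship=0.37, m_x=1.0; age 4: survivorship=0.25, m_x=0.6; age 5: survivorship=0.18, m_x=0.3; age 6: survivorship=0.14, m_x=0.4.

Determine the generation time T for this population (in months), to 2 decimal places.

lx·mx: 0, 0.528, 0.45, 0.37, 0.15, 0.054, 0.056 → R0 = 1.608
x·lx·mx: 0, 0.528, 0.9, 1.11, 0.6, 0.27, 0.336 → Σ = 3.744
T = 3.744 / 1.608 = 2.328358… → 2.33

2.33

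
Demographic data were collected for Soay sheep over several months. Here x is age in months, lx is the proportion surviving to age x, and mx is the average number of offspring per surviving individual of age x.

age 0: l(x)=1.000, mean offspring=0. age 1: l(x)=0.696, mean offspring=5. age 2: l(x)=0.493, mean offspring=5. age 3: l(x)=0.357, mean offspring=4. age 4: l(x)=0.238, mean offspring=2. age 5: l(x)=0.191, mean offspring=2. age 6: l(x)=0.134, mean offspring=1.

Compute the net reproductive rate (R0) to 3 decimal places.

lx·mx by age: 0, 3.48, 2.465, 1.428, 0.476, 0.382, 0.134
R0 = Σ lx·mx = 8.365 → 8.365

8.365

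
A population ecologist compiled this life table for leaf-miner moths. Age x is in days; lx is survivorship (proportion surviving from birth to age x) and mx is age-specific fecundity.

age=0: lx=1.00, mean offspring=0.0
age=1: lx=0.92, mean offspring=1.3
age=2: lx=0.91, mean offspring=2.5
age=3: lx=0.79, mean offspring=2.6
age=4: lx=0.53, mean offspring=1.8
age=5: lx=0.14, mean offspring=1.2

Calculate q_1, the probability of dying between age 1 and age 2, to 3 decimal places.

q_1 = (l_1 − l_2) / l_1 = (0.92 − 0.91) / 0.92
     = 0.01 / 0.92 = 0.01087… → 0.011

0.011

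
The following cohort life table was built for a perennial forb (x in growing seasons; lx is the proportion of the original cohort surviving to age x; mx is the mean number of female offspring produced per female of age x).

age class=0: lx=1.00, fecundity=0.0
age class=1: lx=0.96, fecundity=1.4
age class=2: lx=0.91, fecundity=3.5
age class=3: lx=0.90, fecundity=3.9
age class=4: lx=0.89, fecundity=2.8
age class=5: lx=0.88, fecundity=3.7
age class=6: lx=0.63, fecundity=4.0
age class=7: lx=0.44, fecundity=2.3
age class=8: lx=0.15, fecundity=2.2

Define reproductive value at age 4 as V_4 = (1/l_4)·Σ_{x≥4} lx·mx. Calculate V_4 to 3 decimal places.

lx·mx for x ≥ 4: 2.492, 3.256, 2.52, 1.012, 0.33 → sum = 9.61
V_4 = 9.61 / l_4 = 9.61 / 0.89 = 10.797753… → 10.798

10.798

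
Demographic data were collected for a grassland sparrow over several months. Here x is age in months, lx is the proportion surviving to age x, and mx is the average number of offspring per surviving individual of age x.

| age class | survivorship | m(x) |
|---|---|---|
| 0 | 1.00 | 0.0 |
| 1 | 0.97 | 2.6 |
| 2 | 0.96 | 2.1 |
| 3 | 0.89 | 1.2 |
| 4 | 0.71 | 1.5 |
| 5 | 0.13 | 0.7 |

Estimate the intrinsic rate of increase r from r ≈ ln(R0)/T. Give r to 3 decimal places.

0.893

R0 = Σ lx·mx = 0 + 2.522 + 2.016 + 1.068 + 1.065 + 0.091 = 6.762
Σ x·lx·mx = 14.473; T = 14.473/6.762 = 2.14034…
r ≈ ln(R0)/T = ln(6.762)/2.14034… = 0.893… → 0.893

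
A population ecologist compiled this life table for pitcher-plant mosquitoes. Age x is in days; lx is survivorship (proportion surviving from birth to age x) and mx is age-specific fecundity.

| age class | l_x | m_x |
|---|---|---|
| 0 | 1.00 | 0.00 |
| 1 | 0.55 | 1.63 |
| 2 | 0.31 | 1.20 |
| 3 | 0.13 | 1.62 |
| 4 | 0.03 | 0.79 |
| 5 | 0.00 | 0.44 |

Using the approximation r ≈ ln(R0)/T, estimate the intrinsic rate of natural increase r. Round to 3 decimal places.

R0 = Σ lx·mx = 0 + 0.8965 + 0.372 + 0.2106 + 0.0237 + 0 = 1.5028
Σ x·lx·mx = 2.3671; T = 2.3671/1.5028 = 1.57513…
r ≈ ln(R0)/T = ln(1.5028)/1.57513… = 0.2586… → 0.259

0.259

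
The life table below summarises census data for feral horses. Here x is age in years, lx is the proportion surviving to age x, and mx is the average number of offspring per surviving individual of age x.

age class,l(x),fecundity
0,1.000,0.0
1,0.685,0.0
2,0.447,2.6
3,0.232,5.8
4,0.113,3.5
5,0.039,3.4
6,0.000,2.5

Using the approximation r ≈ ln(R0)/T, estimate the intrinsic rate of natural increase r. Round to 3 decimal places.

R0 = Σ lx·mx = 0 + 0 + 1.1622 + 1.3456 + 0.3955 + 0.1326 + 0 = 3.0359
Σ x·lx·mx = 8.6062; T = 8.6062/3.0359 = 2.83481…
r ≈ ln(R0)/T = ln(3.0359)/2.83481… = 0.39174… → 0.392

0.392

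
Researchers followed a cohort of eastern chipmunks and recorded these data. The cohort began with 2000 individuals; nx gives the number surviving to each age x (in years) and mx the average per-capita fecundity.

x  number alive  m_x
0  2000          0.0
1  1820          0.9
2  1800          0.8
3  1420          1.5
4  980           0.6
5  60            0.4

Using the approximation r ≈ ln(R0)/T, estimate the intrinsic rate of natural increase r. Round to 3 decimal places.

lx = nx/n0 = nx/2000: 1, 0.91, 0.9, 0.71, 0.49, 0.03
R0 = Σ lx·mx = 0 + 0.819 + 0.72 + 1.065 + 0.294 + 0.012 = 2.91
Σ x·lx·mx = 6.69; T = 6.69/2.91 = 2.29897…
r ≈ ln(R0)/T = ln(2.91)/2.29897… = 0.46462… → 0.465

0.465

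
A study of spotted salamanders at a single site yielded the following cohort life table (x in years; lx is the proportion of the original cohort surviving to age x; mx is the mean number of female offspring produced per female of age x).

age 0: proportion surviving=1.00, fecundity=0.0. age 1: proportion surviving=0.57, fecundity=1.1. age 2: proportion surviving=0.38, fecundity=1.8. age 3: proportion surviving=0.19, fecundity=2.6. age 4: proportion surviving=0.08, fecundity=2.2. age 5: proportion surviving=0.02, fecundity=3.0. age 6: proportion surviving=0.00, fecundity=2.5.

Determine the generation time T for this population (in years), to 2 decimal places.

2.20

lx·mx: 0, 0.627, 0.684, 0.494, 0.176, 0.06, 0 → R0 = 2.041
x·lx·mx: 0, 0.627, 1.368, 1.482, 0.704, 0.3, 0 → Σ = 4.481
T = 4.481 / 2.041 = 2.195492… → 2.20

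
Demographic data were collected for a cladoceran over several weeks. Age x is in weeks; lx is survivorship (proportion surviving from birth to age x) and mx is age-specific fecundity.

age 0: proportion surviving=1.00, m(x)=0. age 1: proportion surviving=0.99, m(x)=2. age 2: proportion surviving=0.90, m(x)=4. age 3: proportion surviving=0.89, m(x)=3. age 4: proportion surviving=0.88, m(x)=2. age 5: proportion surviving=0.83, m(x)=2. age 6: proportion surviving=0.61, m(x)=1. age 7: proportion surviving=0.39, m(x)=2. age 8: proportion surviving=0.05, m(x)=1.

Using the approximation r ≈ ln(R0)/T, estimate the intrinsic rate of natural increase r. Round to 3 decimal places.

R0 = Σ lx·mx = 0 + 1.98 + 3.6 + 2.67 + 1.76 + 1.66 + 0.61 + 0.78 + 0.05 = 13.11
Σ x·lx·mx = 42.05; T = 42.05/13.11 = 3.20748…
r ≈ ln(R0)/T = ln(13.11)/3.20748… = 0.80231… → 0.802

0.802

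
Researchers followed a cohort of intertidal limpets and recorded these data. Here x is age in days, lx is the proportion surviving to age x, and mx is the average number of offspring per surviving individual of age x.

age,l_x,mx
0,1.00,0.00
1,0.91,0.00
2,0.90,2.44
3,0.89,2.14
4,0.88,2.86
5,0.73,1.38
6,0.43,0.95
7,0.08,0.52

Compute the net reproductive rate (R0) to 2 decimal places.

lx·mx by age: 0, 0, 2.196, 1.9046, 2.5168, 1.0074, 0.4085, 0.0416
R0 = Σ lx·mx = 8.0749 → 8.07

8.07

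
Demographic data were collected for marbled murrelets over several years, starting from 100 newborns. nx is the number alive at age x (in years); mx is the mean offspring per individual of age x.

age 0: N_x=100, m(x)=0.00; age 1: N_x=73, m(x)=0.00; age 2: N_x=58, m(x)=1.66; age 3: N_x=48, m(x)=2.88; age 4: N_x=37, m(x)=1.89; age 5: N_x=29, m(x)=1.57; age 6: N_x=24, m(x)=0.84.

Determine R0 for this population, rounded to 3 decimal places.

3.701

lx = nx/n0 = nx/100: 1, 0.73, 0.58, 0.48, 0.37, 0.29, 0.24
lx·mx by age: 0, 0, 0.9628, 1.3824, 0.6993, 0.4553, 0.2016
R0 = Σ lx·mx = 3.7014 → 3.701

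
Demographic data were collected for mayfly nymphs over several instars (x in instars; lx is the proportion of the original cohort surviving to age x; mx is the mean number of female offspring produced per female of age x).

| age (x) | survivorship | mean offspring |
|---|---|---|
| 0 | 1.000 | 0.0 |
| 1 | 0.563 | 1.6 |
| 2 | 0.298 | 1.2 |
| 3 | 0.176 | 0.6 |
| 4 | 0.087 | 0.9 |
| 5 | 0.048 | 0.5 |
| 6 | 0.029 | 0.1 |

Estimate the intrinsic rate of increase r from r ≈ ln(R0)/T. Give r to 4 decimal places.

0.2372

R0 = Σ lx·mx = 0 + 0.9008 + 0.3576 + 0.1056 + 0.0783 + 0.024 + 0.0029 = 1.4692
Σ x·lx·mx = 2.3834; T = 2.3834/1.4692 = 1.62224…
r ≈ ln(R0)/T = ln(1.4692)/1.62224… = 0.237152… → 0.2372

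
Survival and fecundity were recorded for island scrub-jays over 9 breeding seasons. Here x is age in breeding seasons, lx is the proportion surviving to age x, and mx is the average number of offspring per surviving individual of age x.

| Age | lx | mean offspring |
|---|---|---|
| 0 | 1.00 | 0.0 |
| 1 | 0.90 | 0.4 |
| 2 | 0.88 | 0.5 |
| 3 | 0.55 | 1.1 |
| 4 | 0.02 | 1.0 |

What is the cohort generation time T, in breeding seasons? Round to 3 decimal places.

lx·mx: 0, 0.36, 0.44, 0.605, 0.02 → R0 = 1.425
x·lx·mx: 0, 0.36, 0.88, 1.815, 0.08 → Σ = 3.135
T = 3.135 / 1.425 = 2.2 → 2.200

2.200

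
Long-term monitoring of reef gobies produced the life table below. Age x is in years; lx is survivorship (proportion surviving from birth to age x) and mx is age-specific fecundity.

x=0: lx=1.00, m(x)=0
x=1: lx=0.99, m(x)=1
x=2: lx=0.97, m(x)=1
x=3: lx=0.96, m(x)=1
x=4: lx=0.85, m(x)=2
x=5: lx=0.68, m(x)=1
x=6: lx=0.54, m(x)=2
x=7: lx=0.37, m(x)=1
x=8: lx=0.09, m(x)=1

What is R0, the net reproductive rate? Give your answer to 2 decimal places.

6.84

lx·mx by age: 0, 0.99, 0.97, 0.96, 1.7, 0.68, 1.08, 0.37, 0.09
R0 = Σ lx·mx = 6.84 → 6.84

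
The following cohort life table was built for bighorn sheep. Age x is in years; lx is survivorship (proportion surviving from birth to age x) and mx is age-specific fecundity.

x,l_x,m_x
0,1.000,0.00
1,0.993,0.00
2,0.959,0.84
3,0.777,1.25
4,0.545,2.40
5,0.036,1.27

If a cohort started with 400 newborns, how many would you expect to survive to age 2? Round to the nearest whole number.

Expected survivors = N0 · l_2 = 400 × 0.959 = 383.6 → 384

384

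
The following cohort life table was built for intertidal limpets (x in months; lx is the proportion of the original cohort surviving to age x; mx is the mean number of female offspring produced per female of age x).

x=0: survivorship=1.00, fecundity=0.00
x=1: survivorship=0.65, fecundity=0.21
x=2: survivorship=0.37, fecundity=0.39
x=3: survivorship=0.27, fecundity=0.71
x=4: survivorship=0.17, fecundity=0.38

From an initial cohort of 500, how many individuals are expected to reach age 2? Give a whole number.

Expected survivors = N0 · l_2 = 500 × 0.37 = 185 → 185

185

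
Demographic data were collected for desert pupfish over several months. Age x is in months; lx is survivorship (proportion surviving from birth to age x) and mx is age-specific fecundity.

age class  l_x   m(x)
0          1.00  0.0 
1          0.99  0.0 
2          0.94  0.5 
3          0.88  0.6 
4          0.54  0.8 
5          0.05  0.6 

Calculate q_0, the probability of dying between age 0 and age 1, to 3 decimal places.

0.010

q_0 = (l_0 − l_1) / l_0 = (1 − 0.99) / 1
     = 0.01 / 1 = 0.01 → 0.010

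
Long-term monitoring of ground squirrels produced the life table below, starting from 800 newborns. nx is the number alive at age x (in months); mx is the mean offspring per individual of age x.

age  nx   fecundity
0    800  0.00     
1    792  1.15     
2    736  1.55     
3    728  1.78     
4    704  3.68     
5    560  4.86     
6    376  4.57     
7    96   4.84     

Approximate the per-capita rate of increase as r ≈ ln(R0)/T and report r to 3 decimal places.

lx = nx/n0 = nx/800: 1, 0.99, 0.92, 0.91, 0.88, 0.7, 0.47, 0.12
R0 = Σ lx·mx = 0 + 1.1385 + 1.426 + 1.6198 + 3.2384 + 3.402 + 2.1479 + 0.5808 = 13.5534
Σ x·lx·mx = 55.7665; T = 55.7665/13.5534 = 4.11458…
r ≈ ln(R0)/T = ln(13.5534)/4.11458… = 0.63351… → 0.634

0.634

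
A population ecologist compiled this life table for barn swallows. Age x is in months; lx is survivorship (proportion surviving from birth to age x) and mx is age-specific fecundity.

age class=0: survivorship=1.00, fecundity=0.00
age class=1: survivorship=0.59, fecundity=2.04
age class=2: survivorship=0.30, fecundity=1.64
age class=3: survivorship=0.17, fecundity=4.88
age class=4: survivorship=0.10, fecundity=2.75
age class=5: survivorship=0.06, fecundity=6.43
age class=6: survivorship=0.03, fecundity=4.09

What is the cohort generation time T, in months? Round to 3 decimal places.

lx·mx: 0, 1.2036, 0.492, 0.8296, 0.275, 0.3858, 0.1227 → R0 = 3.3087
x·lx·mx: 0, 1.2036, 0.984, 2.4888, 1.1, 1.929, 0.7362 → Σ = 8.4416
T = 8.4416 / 3.3087 = 2.551334… → 2.551

2.551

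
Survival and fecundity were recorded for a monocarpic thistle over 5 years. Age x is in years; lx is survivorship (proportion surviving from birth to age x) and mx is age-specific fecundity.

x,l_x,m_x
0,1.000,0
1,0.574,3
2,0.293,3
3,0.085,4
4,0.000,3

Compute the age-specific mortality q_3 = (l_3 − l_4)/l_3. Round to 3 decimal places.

1.000

q_3 = (l_3 − l_4) / l_3 = (0.085 − 0) / 0.085
     = 0.085 / 0.085 = 1 → 1.000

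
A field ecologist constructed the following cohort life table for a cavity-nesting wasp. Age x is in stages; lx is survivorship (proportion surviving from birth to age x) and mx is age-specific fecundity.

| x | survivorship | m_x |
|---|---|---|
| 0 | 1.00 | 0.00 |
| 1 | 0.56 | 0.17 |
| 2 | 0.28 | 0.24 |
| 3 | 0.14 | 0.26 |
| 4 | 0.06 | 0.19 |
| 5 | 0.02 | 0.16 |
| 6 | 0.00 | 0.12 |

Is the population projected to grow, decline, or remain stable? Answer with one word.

R0 = Σ lx·mx = 0 + 0.0952 + 0.0672 + 0.0364 + 0.0114 + 0.0032 + 0 = 0.2134
R0 < 1, so the population is declining.

declining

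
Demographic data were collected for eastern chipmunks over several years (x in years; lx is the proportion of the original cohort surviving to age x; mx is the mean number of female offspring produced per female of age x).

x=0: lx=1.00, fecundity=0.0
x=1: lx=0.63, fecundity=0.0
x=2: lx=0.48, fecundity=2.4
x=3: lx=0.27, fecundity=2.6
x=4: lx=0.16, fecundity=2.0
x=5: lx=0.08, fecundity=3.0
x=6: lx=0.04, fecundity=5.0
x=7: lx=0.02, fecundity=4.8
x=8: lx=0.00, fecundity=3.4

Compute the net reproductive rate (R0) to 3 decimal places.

2.710

lx·mx by age: 0, 0, 1.152, 0.702, 0.32, 0.24, 0.2, 0.096, 0
R0 = Σ lx·mx = 2.71 → 2.710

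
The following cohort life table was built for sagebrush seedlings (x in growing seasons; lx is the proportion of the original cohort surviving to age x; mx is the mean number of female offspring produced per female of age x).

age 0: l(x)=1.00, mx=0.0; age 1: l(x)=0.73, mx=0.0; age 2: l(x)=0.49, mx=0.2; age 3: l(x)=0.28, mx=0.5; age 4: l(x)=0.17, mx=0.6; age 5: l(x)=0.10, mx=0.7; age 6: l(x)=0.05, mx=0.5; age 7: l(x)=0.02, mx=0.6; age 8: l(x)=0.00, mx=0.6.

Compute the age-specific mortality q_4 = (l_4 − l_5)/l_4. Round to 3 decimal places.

0.412

q_4 = (l_4 − l_5) / l_4 = (0.17 − 0.1) / 0.17
     = 0.07 / 0.17 = 0.411765… → 0.412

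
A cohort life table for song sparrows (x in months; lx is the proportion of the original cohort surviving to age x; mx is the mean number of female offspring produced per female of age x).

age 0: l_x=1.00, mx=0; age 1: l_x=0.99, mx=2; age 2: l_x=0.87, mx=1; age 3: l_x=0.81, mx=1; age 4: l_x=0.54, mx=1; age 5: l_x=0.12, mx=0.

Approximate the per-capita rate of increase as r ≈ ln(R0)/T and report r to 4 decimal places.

0.7253

R0 = Σ lx·mx = 0 + 1.98 + 0.87 + 0.81 + 0.54 + 0 = 4.2
Σ x·lx·mx = 8.31; T = 8.31/4.2 = 1.97857…
r ≈ ln(R0)/T = ln(4.2)/1.97857… = 0.725313… → 0.7253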